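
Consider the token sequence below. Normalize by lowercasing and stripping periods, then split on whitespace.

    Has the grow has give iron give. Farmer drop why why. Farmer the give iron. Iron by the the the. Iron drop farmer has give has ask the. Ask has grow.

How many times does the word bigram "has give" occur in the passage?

2

Scanning the 30 overlapping bigram windows for "has give":
  position 4–5: has give
  position 24–25: has give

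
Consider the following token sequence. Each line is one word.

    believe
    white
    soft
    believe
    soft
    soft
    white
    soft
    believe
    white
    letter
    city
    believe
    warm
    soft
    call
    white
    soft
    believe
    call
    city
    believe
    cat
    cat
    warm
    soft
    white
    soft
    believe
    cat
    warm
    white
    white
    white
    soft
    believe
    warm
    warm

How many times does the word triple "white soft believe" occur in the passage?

Scanning the 36 overlapping trigram windows for "white soft believe":
  position 2–4: white soft believe
  position 7–9: white soft believe
  position 17–19: white soft believe
  position 27–29: white soft believe
  position 34–36: white soft believe

5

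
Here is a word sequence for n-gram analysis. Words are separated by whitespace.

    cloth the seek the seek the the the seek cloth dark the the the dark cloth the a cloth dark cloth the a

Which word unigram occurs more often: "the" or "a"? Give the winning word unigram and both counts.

"the": 10 occurrences
"a": 2 occurrences

"the" (10 vs 2)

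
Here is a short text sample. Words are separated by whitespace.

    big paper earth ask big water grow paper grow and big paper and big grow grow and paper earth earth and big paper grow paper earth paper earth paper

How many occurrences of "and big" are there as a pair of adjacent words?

3

Scanning the 28 overlapping bigram windows for "and big":
  position 10–11: and big
  position 13–14: and big
  position 21–22: and big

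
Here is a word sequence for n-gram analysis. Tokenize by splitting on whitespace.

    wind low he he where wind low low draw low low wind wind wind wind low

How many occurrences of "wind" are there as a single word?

Scanning the 16 tokens for "wind":
  position 1: wind
  position 6: wind
  position 12: wind
  position 13: wind
  position 14: wind
  position 15: wind

6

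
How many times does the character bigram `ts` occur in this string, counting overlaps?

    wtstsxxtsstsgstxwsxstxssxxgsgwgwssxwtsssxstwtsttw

6

Sliding a length-2 window over the 49 characters (48 positions):
  position 2–3: ts
  position 4–5: ts
  position 8–9: ts
  position 11–12: ts
  position 37–38: ts
  position 45–46: ts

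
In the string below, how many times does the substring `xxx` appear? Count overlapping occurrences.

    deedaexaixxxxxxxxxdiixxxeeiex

Sliding a length-3 window over the 29 characters (27 positions):
  position 10–12: xxx
  position 11–13: xxx
  position 12–14: xxx
  position 13–15: xxx
  position 14–16: xxx
  position 15–17: xxx
  position 16–18: xxx
  position 22–24: xxx

8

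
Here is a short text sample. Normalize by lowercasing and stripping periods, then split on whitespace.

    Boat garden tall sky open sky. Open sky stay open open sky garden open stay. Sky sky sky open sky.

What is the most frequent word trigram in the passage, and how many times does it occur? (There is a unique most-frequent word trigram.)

Trigram frequencies (highest first):
  sky open sky: 3
  boat garden tall: 1
  garden tall sky: 1
  tall sky open: 1
  open sky open: 1
  open sky stay: 1
  … (10 more, each ≤ 1)

"sky open sky", 3 times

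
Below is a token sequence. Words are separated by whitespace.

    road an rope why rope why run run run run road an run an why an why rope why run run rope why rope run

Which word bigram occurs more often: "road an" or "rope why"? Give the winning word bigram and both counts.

"road an": 2 occurrences
"rope why": 4 occurrences

"rope why" (4 vs 2)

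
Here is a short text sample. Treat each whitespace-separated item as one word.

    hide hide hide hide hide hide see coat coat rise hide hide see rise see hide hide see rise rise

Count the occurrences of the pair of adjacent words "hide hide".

Scanning the 19 overlapping bigram windows for "hide hide":
  position 1–2: hide hide
  position 2–3: hide hide
  position 3–4: hide hide
  position 4–5: hide hide
  position 5–6: hide hide
  position 11–12: hide hide
  position 16–17: hide hide

7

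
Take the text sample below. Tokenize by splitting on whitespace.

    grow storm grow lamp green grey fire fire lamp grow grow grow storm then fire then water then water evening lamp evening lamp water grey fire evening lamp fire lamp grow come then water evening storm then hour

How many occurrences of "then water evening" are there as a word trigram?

2

Scanning the 36 overlapping trigram windows for "then water evening":
  position 18–20: then water evening
  position 33–35: then water evening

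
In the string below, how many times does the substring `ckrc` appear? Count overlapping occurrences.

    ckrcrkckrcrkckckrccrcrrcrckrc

Sliding a length-4 window over the 29 characters (26 positions):
  position 1–4: ckrc
  position 7–10: ckrc
  position 15–18: ckrc
  position 26–29: ckrc

4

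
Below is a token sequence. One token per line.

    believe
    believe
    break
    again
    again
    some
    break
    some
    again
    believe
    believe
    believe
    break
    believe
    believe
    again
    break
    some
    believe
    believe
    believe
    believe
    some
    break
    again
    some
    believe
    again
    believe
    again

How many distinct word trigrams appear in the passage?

25

30 tokens → 28 trigram windows in total.
Repeated trigrams (each contributes count−1 duplicates):
  believe believe believe: 3
  believe believe break: 2
3 duplicate windows → 28 − 3 = 25 distinct.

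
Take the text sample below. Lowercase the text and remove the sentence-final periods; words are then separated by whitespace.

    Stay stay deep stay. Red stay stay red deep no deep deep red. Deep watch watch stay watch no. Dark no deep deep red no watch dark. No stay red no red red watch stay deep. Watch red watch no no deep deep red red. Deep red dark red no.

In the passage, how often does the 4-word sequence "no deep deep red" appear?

3

Scanning the 47 overlapping 4-gram windows for "no deep deep red":
  position 10–13: no deep deep red
  position 21–24: no deep deep red
  position 41–44: no deep deep red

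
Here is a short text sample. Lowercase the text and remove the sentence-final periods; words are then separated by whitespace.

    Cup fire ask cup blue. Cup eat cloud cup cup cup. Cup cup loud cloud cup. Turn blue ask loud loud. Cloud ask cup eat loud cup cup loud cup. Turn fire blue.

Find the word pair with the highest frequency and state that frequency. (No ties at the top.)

Bigram frequencies (highest first):
  cup cup: 5
  ask cup: 2
  cup eat: 2
  cloud cup: 2
  cup loud: 2
  loud cloud: 2
  … (15 more, each ≤ 2)

"cup cup", 5 times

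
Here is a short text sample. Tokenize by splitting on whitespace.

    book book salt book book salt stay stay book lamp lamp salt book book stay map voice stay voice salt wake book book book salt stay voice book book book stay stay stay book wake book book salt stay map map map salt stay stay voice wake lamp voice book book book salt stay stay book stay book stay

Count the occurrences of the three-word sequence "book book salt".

Scanning the 57 overlapping trigram windows for "book book salt":
  position 1–3: book book salt
  position 4–6: book book salt
  position 23–25: book book salt
  position 36–38: book book salt
  position 51–53: book book salt

5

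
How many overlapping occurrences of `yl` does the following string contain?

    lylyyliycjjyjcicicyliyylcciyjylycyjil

5

Sliding a length-2 window over the 37 characters (36 positions):
  position 2–3: yl
  position 5–6: yl
  position 19–20: yl
  position 23–24: yl
  position 30–31: yl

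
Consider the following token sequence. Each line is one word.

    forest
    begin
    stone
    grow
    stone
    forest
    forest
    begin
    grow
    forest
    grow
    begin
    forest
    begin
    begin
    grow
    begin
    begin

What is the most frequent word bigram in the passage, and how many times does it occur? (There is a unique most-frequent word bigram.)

"forest begin", 3 times

Bigram frequencies (highest first):
  forest begin: 3
  begin grow: 2
  grow begin: 2
  begin begin: 2
  begin stone: 1
  stone grow: 1
  … (6 more, each ≤ 1)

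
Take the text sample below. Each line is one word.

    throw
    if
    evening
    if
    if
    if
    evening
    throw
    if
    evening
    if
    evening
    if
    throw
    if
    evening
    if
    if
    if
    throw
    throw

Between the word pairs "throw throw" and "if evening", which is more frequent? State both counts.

"throw throw": 1 occurrence
"if evening": 5 occurrences

"if evening" (5 vs 1)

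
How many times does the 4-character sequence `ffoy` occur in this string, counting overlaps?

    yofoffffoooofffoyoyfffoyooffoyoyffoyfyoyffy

Sliding a length-4 window over the 43 characters (40 positions):
  position 14–17: ffoy
  position 21–24: ffoy
  position 27–30: ffoy
  position 33–36: ffoy

4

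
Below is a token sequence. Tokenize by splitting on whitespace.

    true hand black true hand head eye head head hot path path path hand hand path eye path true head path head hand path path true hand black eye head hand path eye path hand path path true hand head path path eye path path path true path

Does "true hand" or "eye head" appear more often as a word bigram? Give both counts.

"true hand": 4 occurrences
"eye head": 2 occurrences

"true hand" (4 vs 2)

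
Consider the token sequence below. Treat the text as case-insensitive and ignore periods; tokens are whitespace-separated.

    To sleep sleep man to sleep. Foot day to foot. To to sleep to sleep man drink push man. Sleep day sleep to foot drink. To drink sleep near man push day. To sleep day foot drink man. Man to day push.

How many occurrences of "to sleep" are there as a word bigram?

5

Scanning the 41 overlapping bigram windows for "to sleep":
  position 1–2: to sleep
  position 5–6: to sleep
  position 12–13: to sleep
  position 14–15: to sleep
  position 33–34: to sleep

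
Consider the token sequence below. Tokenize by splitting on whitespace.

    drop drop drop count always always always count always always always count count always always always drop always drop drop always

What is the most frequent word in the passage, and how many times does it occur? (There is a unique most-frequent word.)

Unigram frequencies (highest first):
  always: 11
  drop: 6
  count: 4

"always", 11 times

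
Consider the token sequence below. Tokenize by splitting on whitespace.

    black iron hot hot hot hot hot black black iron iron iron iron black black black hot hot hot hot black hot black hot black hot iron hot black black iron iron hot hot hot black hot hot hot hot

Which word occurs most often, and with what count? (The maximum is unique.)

Unigram frequencies (highest first):
  hot: 20
  black: 12
  iron: 8

"hot", 20 times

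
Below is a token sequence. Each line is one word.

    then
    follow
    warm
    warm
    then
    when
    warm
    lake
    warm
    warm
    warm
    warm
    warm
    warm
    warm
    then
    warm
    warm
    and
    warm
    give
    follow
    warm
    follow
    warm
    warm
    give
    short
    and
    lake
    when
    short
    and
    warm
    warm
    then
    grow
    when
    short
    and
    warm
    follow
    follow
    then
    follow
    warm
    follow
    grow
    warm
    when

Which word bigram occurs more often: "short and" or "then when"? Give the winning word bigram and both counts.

"short and" (3 vs 1)

"short and": 3 occurrences
"then when": 1 occurrence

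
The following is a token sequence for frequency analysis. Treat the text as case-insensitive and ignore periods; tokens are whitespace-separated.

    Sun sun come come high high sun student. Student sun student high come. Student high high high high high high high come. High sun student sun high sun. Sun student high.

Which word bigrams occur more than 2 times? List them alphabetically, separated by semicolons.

high high; high sun; student high; sun student

Bigram counts meeting the condition (more than 2 times):
  high high: 7
  high sun: 3
  student high: 3
  sun student: 4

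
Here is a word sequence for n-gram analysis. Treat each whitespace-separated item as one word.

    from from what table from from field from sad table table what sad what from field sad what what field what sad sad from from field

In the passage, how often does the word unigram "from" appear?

Scanning the 26 tokens for "from":
  position 1: from
  position 2: from
  position 5: from
  position 6: from
  position 8: from
  position 15: from
  position 24: from
  position 25: from

8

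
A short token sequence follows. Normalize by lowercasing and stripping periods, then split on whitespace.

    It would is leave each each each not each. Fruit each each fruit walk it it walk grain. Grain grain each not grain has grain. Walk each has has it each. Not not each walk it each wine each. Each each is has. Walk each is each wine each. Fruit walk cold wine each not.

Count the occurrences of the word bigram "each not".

Scanning the 54 overlapping bigram windows for "each not":
  position 7–8: each not
  position 21–22: each not
  position 31–32: each not
  position 54–55: each not

4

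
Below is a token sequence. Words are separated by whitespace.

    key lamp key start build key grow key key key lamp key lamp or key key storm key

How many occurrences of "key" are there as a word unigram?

10

Scanning the 18 tokens for "key":
  position 1: key
  position 3: key
  position 6: key
  position 8: key
  position 9: key
  position 10: key
  position 12: key
  position 15: key
  position 16: key
  position 18: key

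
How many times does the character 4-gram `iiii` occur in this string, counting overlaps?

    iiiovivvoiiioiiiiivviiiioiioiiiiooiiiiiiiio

Sliding a length-4 window over the 43 characters (40 positions):
  position 14–17: iiii
  position 15–18: iiii
  position 21–24: iiii
  position 29–32: iiii
  position 35–38: iiii
  position 36–39: iiii
  position 37–40: iiii
  position 38–41: iiii
  position 39–42: iiii

9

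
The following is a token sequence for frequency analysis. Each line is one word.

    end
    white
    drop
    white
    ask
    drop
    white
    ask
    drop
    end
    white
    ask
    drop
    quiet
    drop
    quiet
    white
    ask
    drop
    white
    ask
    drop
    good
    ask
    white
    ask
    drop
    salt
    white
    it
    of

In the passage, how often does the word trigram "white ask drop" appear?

Scanning the 29 overlapping trigram windows for "white ask drop":
  position 4–6: white ask drop
  position 7–9: white ask drop
  position 11–13: white ask drop
  position 17–19: white ask drop
  position 20–22: white ask drop
  position 25–27: white ask drop

6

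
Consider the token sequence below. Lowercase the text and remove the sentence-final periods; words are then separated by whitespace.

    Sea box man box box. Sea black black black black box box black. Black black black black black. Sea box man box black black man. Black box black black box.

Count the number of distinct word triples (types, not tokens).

30 tokens → 28 trigram windows in total.
Repeated trigrams (each contributes count−1 duplicates):
  black black black: 6
  box black black: 3
  black black box: 2
  box man box: 2
  sea box man: 2
10 duplicate windows → 28 − 10 = 18 distinct.

18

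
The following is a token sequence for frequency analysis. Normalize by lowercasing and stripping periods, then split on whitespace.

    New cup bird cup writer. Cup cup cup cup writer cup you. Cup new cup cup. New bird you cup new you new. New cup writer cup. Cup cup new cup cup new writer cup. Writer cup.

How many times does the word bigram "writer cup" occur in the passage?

5

Scanning the 36 overlapping bigram windows for "writer cup":
  position 5–6: writer cup
  position 10–11: writer cup
  position 26–27: writer cup
  position 34–35: writer cup
  position 36–37: writer cup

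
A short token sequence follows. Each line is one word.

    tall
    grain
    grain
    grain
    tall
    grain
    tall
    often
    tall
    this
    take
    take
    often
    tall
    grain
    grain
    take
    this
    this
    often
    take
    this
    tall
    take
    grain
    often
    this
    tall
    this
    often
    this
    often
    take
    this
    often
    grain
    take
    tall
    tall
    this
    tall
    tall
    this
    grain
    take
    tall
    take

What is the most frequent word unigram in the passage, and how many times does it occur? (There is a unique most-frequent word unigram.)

Unigram frequencies (highest first):
  tall: 12
  this: 10
  grain: 9
  take: 9
  often: 7

"tall", 12 times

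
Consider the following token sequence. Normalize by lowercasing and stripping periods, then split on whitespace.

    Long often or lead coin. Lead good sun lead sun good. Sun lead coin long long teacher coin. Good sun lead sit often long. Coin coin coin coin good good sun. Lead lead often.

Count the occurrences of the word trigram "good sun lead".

4

Scanning the 32 overlapping trigram windows for "good sun lead":
  position 7–9: good sun lead
  position 11–13: good sun lead
  position 19–21: good sun lead
  position 30–32: good sun lead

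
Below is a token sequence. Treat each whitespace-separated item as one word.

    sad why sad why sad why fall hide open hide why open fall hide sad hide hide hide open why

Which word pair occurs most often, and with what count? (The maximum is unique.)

"sad why", 3 times

Bigram frequencies (highest first):
  sad why: 3
  why sad: 2
  fall hide: 2
  hide open: 2
  hide hide: 2
  why fall: 1
  … (7 more, each ≤ 1)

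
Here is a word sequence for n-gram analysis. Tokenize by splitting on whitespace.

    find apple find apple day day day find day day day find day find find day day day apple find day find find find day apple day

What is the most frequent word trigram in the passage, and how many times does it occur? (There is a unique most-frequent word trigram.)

Trigram frequencies (highest first):
  day day day: 3
  day day find: 2
  day find day: 2
  find day day: 2
  find day find: 2
  day find find: 2
  … (11 more, each ≤ 2)

"day day day", 3 times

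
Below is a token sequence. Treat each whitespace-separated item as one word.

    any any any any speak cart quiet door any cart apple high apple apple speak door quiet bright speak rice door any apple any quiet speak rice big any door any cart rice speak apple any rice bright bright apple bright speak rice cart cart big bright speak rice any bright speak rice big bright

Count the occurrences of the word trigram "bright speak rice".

Scanning the 53 overlapping trigram windows for "bright speak rice":
  position 18–20: bright speak rice
  position 41–43: bright speak rice
  position 47–49: bright speak rice
  position 51–53: bright speak rice

4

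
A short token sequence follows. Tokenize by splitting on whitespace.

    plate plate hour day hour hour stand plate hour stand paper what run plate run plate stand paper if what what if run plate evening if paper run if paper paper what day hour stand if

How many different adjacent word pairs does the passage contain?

36 tokens → 35 bigram windows in total.
Repeated bigrams (each contributes count−1 duplicates):
  hour stand: 3
  run plate: 3
  day hour: 2
  if paper: 2
  paper what: 2
  plate hour: 2
  stand paper: 2
9 duplicate windows → 35 − 9 = 26 distinct.

26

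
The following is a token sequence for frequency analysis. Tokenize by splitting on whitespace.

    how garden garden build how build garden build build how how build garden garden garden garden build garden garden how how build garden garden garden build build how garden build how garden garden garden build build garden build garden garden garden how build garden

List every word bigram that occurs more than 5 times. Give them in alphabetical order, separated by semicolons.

build garden; garden build; garden garden

Bigram counts meeting the condition (more than 5 times):
  build garden: 7
  garden build: 7
  garden garden: 11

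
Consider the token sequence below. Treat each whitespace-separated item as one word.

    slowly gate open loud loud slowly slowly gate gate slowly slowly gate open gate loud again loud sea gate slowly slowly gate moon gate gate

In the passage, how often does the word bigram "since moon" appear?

Scanning the 24 overlapping bigram windows for "since moon":
  (none found)

0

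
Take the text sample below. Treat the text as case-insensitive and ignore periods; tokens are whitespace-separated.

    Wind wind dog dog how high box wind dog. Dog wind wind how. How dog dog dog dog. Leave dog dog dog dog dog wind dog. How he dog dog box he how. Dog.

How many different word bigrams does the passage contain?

18

34 tokens → 33 bigram windows in total.
Repeated bigrams (each contributes count−1 duplicates):
  dog dog: 10
  wind dog: 3
  dog how: 2
  dog wind: 2
  how dog: 2
  wind wind: 2
15 duplicate windows → 33 − 15 = 18 distinct.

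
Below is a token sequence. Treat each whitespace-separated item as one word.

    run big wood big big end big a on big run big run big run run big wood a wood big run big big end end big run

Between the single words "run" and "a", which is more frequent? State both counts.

"run" (7 vs 2)

"run": 7 occurrences
"a": 2 occurrences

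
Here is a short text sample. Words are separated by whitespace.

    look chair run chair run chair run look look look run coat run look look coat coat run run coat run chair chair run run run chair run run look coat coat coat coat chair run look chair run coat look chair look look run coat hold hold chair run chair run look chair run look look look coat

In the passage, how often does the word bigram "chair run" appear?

10

Scanning the 58 overlapping bigram windows for "chair run":
  position 2–3: chair run
  position 4–5: chair run
  position 6–7: chair run
  position 23–24: chair run
  position 27–28: chair run
  position 35–36: chair run
  position 38–39: chair run
  position 49–50: chair run
  position 51–52: chair run
  position 54–55: chair run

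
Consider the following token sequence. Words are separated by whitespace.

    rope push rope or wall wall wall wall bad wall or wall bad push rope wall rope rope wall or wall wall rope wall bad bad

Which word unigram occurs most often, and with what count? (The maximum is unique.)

Unigram frequencies (highest first):
  wall: 11
  rope: 6
  bad: 4
  or: 3
  push: 2

"wall", 11 times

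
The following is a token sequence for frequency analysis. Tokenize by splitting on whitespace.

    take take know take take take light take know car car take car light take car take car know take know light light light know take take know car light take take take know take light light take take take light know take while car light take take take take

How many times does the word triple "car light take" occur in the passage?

Scanning the 48 overlapping trigram windows for "car light take":
  position 13–15: car light take
  position 29–31: car light take
  position 45–47: car light take

3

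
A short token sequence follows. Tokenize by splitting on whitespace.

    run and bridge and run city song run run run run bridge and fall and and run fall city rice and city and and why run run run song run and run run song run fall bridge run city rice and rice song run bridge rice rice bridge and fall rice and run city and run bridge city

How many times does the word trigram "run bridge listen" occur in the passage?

0

Scanning the 56 overlapping trigram windows for "run bridge listen":
  (none found)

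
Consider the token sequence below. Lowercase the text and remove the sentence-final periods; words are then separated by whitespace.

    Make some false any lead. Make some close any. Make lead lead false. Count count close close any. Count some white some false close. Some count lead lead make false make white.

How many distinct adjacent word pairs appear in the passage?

26

32 tokens → 31 bigram windows in total.
Repeated bigrams (each contributes count−1 duplicates):
  close any: 2
  lead lead: 2
  lead make: 2
  make some: 2
  some false: 2
5 duplicate windows → 31 − 5 = 26 distinct.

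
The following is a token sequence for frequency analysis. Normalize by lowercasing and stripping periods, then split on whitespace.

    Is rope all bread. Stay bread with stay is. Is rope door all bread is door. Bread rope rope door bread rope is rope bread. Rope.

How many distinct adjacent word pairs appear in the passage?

18

26 tokens → 25 bigram windows in total.
Repeated bigrams (each contributes count−1 duplicates):
  bread rope: 3
  is rope: 3
  all bread: 2
  door bread: 2
  rope door: 2
7 duplicate windows → 25 − 7 = 18 distinct.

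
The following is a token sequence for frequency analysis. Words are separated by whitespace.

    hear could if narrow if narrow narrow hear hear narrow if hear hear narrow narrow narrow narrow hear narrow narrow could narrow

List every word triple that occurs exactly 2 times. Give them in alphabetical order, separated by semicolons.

hear hear narrow; hear narrow narrow; narrow narrow hear; narrow narrow narrow

Trigram counts meeting the condition (exactly 2 times):
  hear hear narrow: 2
  hear narrow narrow: 2
  narrow narrow hear: 2
  narrow narrow narrow: 2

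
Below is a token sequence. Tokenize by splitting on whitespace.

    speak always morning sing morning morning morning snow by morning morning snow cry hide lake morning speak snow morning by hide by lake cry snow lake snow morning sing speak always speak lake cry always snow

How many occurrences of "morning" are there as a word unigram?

9

Scanning the 36 tokens for "morning":
  position 3: morning
  position 5: morning
  position 6: morning
  position 7: morning
  position 10: morning
  position 11: morning
  position 16: morning
  position 19: morning
  position 28: morning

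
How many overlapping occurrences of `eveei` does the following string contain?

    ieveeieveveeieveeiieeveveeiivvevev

4

Sliding a length-5 window over the 34 characters (30 positions):
  position 2–6: eveei
  position 9–13: eveei
  position 14–18: eveei
  position 23–27: eveei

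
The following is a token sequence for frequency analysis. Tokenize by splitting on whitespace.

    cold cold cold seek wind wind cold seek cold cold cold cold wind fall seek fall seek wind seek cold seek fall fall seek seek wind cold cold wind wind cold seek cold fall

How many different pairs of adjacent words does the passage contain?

34 tokens → 33 bigram windows in total.
Repeated bigrams (each contributes count−1 duplicates):
  cold cold: 6
  cold seek: 4
  fall seek: 3
  seek cold: 3
  seek wind: 3
  wind cold: 3
  cold wind: 2
  seek fall: 2
  … (1 more repeated)
19 duplicate windows → 33 − 19 = 14 distinct.

14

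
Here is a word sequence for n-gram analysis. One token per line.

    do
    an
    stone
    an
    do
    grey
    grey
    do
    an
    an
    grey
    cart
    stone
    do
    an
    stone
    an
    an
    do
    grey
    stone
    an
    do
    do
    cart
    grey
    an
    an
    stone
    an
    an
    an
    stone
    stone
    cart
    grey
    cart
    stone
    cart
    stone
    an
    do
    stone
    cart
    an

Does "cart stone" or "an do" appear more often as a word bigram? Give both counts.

"cart stone": 3 occurrences
"an do": 4 occurrences

"an do" (4 vs 3)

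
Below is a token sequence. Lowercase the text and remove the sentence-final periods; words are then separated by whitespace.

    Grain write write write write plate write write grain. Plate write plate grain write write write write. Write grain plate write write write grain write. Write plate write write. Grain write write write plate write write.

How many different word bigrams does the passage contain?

36 tokens → 35 bigram windows in total.
Repeated bigrams (each contributes count−1 duplicates):
  write write: 15
  plate write: 5
  grain write: 4
  write grain: 4
  write plate: 4
  grain plate: 2
28 duplicate windows → 35 − 28 = 7 distinct.

7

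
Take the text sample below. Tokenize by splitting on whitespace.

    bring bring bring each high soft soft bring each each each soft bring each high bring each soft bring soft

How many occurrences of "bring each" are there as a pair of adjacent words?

4

Scanning the 19 overlapping bigram windows for "bring each":
  position 3–4: bring each
  position 8–9: bring each
  position 13–14: bring each
  position 16–17: bring each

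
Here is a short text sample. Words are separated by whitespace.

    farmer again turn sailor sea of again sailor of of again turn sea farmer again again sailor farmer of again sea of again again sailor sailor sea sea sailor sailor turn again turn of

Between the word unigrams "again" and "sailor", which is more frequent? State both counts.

"again": 9 occurrences
"sailor": 7 occurrences

"again" (9 vs 7)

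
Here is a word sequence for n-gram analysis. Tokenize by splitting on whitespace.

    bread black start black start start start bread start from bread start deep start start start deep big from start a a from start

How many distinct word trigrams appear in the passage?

21

24 tokens → 22 trigram windows in total.
Repeated trigrams (each contributes count−1 duplicates):
  start start start: 2
1 duplicate windows → 22 − 1 = 21 distinct.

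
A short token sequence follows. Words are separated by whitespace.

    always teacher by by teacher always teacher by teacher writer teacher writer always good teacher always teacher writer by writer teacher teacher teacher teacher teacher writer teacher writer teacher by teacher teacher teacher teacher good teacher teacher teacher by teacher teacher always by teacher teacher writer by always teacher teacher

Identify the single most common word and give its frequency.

Unigram frequencies (highest first):
  teacher: 27
  by: 8
  writer: 7
  always: 6
  good: 2

"teacher", 27 times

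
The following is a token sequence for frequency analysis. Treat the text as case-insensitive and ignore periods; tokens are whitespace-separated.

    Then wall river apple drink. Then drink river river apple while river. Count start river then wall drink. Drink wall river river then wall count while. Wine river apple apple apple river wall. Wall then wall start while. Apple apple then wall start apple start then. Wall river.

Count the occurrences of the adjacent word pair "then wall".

Scanning the 47 overlapping bigram windows for "then wall":
  position 1–2: then wall
  position 16–17: then wall
  position 23–24: then wall
  position 35–36: then wall
  position 41–42: then wall
  position 46–47: then wall

6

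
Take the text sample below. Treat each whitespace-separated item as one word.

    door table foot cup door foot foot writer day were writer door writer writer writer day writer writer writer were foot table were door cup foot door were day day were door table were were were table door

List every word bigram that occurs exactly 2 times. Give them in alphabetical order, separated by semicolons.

Bigram counts meeting the condition (exactly 2 times):
  day were: 2
  door table: 2
  table were: 2
  were door: 2
  were were: 2
  writer day: 2

day were; door table; table were; were door; were were; writer day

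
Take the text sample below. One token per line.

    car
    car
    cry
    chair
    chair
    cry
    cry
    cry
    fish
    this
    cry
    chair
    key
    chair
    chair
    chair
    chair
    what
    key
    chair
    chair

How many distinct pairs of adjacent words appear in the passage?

21 tokens → 20 bigram windows in total.
Repeated bigrams (each contributes count−1 duplicates):
  chair chair: 5
  cry chair: 2
  cry cry: 2
  key chair: 2
7 duplicate windows → 20 − 7 = 13 distinct.

13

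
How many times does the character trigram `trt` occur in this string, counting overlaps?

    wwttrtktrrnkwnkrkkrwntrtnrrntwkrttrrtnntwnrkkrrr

Sliding a length-3 window over the 48 characters (46 positions):
  position 4–6: trt
  position 22–24: trt

2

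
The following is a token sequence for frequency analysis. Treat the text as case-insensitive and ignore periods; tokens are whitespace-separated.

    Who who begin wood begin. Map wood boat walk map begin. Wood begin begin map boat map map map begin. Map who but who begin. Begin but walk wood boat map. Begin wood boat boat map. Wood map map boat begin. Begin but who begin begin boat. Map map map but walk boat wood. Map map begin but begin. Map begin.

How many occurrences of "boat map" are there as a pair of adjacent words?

Scanning the 60 overlapping bigram windows for "boat map":
  position 16–17: boat map
  position 30–31: boat map
  position 35–36: boat map
  position 47–48: boat map

4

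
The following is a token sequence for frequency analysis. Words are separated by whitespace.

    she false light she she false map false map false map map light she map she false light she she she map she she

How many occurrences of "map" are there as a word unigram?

6

Scanning the 24 tokens for "map":
  position 7: map
  position 9: map
  position 11: map
  position 12: map
  position 15: map
  position 22: map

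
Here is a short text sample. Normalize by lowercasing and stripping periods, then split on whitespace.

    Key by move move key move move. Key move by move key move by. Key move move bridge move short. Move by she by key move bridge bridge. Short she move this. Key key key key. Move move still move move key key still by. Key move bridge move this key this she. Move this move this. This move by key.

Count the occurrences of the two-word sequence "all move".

Scanning the 60 overlapping bigram windows for "all move":
  (none found)

0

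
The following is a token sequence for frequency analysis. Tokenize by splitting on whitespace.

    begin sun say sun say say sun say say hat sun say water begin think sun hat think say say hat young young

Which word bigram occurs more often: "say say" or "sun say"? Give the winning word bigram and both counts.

"say say": 3 occurrences
"sun say": 4 occurrences

"sun say" (4 vs 3)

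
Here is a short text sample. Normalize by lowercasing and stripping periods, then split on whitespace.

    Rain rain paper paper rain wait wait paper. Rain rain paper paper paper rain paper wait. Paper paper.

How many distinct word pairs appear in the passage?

8

18 tokens → 17 bigram windows in total.
Repeated bigrams (each contributes count−1 duplicates):
  paper paper: 4
  paper rain: 3
  rain paper: 3
  rain rain: 2
  wait paper: 2
9 duplicate windows → 17 − 9 = 8 distinct.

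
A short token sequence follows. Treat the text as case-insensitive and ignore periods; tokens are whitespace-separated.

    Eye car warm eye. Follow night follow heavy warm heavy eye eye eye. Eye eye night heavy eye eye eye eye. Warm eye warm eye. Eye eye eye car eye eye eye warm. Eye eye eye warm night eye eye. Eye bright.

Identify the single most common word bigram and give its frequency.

"eye eye", 16 times

Bigram frequencies (highest first):
  eye eye: 16
  warm eye: 4
  eye warm: 4
  eye car: 2
  heavy eye: 2
  car warm: 1
  … (12 more, each ≤ 1)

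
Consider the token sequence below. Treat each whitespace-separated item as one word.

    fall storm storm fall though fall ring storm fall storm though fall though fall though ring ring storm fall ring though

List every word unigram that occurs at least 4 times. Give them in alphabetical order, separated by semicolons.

Unigram counts meeting the condition (at least 4 times):
  fall: 7
  ring: 4
  storm: 5
  though: 5

fall; ring; storm; though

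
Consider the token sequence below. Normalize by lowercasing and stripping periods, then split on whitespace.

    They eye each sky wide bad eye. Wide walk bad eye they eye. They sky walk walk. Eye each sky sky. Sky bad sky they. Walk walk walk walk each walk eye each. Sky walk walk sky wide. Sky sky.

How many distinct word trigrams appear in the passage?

33

40 tokens → 38 trigram windows in total.
Repeated trigrams (each contributes count−1 duplicates):
  eye each sky: 3
  sky walk walk: 2
  walk eye each: 2
  walk walk walk: 2
5 duplicate windows → 38 − 5 = 33 distinct.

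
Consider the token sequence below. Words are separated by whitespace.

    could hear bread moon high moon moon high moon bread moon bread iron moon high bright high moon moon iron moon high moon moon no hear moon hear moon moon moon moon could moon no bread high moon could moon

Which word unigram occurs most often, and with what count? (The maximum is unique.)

"moon", 19 times

Unigram frequencies (highest first):
  moon: 19
  high: 6
  bread: 4
  could: 3
  hear: 3
  iron: 2
  … (2 more, each ≤ 2)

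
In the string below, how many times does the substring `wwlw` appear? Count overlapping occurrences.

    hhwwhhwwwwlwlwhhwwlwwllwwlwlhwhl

Sliding a length-4 window over the 32 characters (29 positions):
  position 9–12: wwlw
  position 17–20: wwlw
  position 24–27: wwlw

3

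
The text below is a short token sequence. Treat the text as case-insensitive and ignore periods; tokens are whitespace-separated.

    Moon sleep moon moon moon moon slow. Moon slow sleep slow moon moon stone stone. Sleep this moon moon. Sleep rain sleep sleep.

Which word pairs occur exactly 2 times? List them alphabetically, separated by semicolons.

Bigram counts meeting the condition (exactly 2 times):
  moon sleep: 2
  moon slow: 2
  slow moon: 2

moon sleep; moon slow; slow moon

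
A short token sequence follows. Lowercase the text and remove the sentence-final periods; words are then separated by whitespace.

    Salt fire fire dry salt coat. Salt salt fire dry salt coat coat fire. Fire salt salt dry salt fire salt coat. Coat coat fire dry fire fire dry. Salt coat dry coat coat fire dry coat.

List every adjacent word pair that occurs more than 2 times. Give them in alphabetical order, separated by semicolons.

Bigram counts meeting the condition (more than 2 times):
  coat coat: 4
  coat fire: 3
  dry salt: 4
  fire dry: 5
  fire fire: 3
  salt coat: 4
  salt fire: 3

coat coat; coat fire; dry salt; fire dry; fire fire; salt coat; salt fire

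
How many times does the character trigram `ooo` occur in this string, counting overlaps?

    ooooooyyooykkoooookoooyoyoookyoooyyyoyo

10

Sliding a length-3 window over the 39 characters (37 positions):
  position 1–3: ooo
  position 2–4: ooo
  position 3–5: ooo
  position 4–6: ooo
  position 14–16: ooo
  position 15–17: ooo
  position 16–18: ooo
  position 20–22: ooo
  position 26–28: ooo
  position 31–33: ooo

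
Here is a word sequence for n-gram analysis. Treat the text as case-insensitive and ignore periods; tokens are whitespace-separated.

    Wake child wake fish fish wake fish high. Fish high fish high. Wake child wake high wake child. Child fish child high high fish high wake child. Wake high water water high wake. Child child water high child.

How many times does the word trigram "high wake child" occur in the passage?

Scanning the 36 overlapping trigram windows for "high wake child":
  position 12–14: high wake child
  position 16–18: high wake child
  position 25–27: high wake child
  position 32–34: high wake child

4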